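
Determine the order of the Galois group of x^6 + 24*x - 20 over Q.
The degree of the splitting field over Q equals the order of the Galois group, so first determine the group. The polynomial f is an irreducible sextic over Q, so G = Gal(f/Q) is one of the 16 transitive subgroups 6T1, ..., 6T16 of S_6. The discriminant of f is 746496000000 = 864000^2, a perfect square, so G is contained in A_6. The transitive groups of degree 6 contained in A_6 are: A_4 (6T4, order 12), S_4 (6T7, order 24), (C_3 x C_3) : C_4 (6T10, order 36), PSL(2,5) (6T12, order 60), A_6 (6T15, order 360). By Dedekind's theorem, for a prime p not dividing disc(f) the degrees of the irreducible factors of f mod p form the cycle type of an element of G. Factoring f modulo the 6 such primes p <= 23 (skipping 2, 3, 5, which divide the discriminant), each new pattern first appears at: mod 7: f = (x + 3)(x^5 + 4x^4 + 2x^3 + x^2 + 4x + 5), pattern 5+1; mod 23: f = (x + 7)(x + 12)(x + 21)(x^3 + 6x^2 + 13x + 16), pattern 3+1+1+1. No other pattern occurs in this range, so the set of observed cycle types is {5+1, 3+1+1+1}. Among the candidates above, the only group containing elements of all these cycle types is A_6 (6T15) — each of A_4 (6T4), S_4 (6T7), (C_3 x C_3) : C_4 (6T10), PSL(2,5) (6T12) lacks at least one of them. Hence G = A_6 (6T15), of order 360. The Galois group A_6 (6T15) has order 360, so the splitting field has degree 360 over Q.

360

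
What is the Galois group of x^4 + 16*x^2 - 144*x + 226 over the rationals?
D_4, the dihedral group of order 8

The polynomial is an irreducible quartic over Q and its discriminant is 366446592, which is not a perfect square, so the Galois group is not contained in A_4. The resolvent cubic y^3 - 16*y^2 - 904*y - 6272 has exactly one rational root, so the Galois group is C_4 or D_4. The quartic remains irreducible over Q(sqrt(disc)), so the group is D_4.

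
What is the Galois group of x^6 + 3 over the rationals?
The polynomial f is an irreducible sextic over Q, so G = Gal(f/Q) is one of the 16 transitive subgroups 6T1, ..., 6T16 of S_6. The discriminant of f is -11337408, which is not a perfect square, so G is not contained in A_6. The transitive groups of degree 6 not contained in A_6 are: C_6 (6T1, order 6), S_3 (6T2, order 6), D_6 (6T3, order 12), C_3 x S_3 (6T5, order 18), A_4 x C_2 (6T6, order 24), S_4 (6T8, order 24), S_3 x S_3 (6T9, order 36), S_4 x C_2 (6T11, order 48), (S_3 x S_3) : C_2 (6T13, order 72), PGL(2,5) (6T14, order 120), S_6 (6T16, order 720). By Dedekind's theorem, for a prime p not dividing disc(f) the degrees of the irreducible factors of f mod p form the cycle type of an element of G. Factoring f modulo the 23 such primes p <= 97 (skipping 2, 3, which divide the discriminant), each new pattern first appears at: mod 5: f = (x^2 + 2)(x^2 + x + 2)(x^2 + 4x + 2), pattern 2+2+2; mod 7: f = (x^3 + 2)(x^3 + 5), pattern 3+3; mod 61: f = (x + 3)(x + 19)(x + 22)(x + 39)(x + 42)(x + 58), pattern 1+1+1+1+1+1. No other pattern occurs in this range, so the set of observed cycle types is {2+2+2, 3+3, 1+1+1+1+1+1}. The candidates containing elements of all these cycle types are C_6 (6T1) of order 6, S_3 (6T2) of order 6, D_6 (6T3) of order 12, C_3 x S_3 (6T5) of order 18, A_4 x C_2 (6T6) of order 24, S_4 (6T8) of order 24, S_3 x S_3 (6T9) of order 36, S_4 x C_2 (6T11) of order 48, (S_3 x S_3) : C_2 (6T13) of order 72, PGL(2,5) (6T14) of order 120, S_6 (6T16) of order 720; the others are excluded. The observed types are precisely the cycle types that occur in S_3 (6T2). Each of the other remaining candidates has further cycle types, and by the Chebotarev density theorem the matching factorization patterns would occur for a proportion of primes equal to their share of the group: C_6 (6T1) additionally contains elements of type 6 (2 of its 6 elements, about 33% of primes); D_6 (6T3) additionally contains elements of type 6, 2+2+1+1 (5 of its 12 elements, about 42% of primes); C_3 x S_3 (6T5) additionally contains elements of type 6, 3+1+1+1 (10 of its 18 elements, about 56% of primes); A_4 x C_2 (6T6) additionally contains elements of type 6, 2+2+1+1, 2+1+1+1+1 (14 of its 24 elements, about 58% of primes); S_4 (6T8) additionally contains elements of type 4+1+1, 2+2+1+1 (9 of its 24 elements, about 38% of primes); S_3 x S_3 (6T9) additionally contains elements of type 6, 3+1+1+1, 2+2+1+1 (25 of its 36 elements, about 69% of primes); S_4 x C_2 (6T11) additionally contains elements of type 6, 4+2, 4+1+1, 2+2+1+1, 2+1+1+1+1 (32 of its 48 elements, about 67% of primes); (S_3 x S_3) : C_2 (6T13) additionally contains elements of type 6, 4+2, 3+2+1, 3+1+1+1, 2+2+1+1, 2+1+1+1+1 (61 of its 72 elements, about 85% of primes); PGL(2,5) (6T14) additionally contains elements of type 6, 5+1, 4+1+1, 2+2+1+1 (89 of its 120 elements, about 74% of primes); S_6 (6T16) additionally contains elements of type 6, 5+1, 4+2, 4+1+1, 3+2+1, 3+1+1+1, 2+2+1+1, 2+1+1+1+1 (664 of its 720 elements, about 92% of primes). None of the 23 primes tested shows any such pattern (for each of these groups the chance of that is below 10^-4), which rules them out. Hence G = S_3 (6T2), of order 6.

S_3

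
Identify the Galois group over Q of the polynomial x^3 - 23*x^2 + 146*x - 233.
The polynomial is an irreducible cubic over Q and its discriminant is 105625 = 325^2, a perfect square. For an irreducible cubic, a square discriminant forces the Galois group to be A_3, the cyclic group of order 3.

C_3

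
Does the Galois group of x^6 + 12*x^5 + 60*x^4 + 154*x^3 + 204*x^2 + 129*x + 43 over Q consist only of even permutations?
The polynomial is irreducible of degree 6 over Q. Its discriminant is -6604217307, which is not a perfect square. A Galois group lies in the alternating group exactly when the discriminant is a square in Q, so the Galois group ((S_3 x S_3) : C_2) is not contained in A_6.

No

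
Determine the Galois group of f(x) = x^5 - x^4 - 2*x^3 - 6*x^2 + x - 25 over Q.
D_5, the dihedral group of order 10

The polynomial f is an irreducible quintic over Q, so G = Gal(f/Q) is a transitive subgroup of S_5: one of C_5 (5T1, order 5), D_5 (5T2, order 10), F_20 (5T3, order 20), A_5 (5T4, order 60) or S_5 (5T5, order 120). The discriminant of f is 2316304384 = 48128^2, a perfect square, so G is contained in A_5. The transitive groups of degree 5 contained in A_5 are: C_5 (5T1, order 5), D_5 (5T2, order 10), A_5 (5T4, order 60). By Dedekind's theorem, for a prime p not dividing disc(f) the degrees of the irreducible factors of f mod p form the cycle type of an element of G. Factoring f modulo the 23 such primes p <= 97 (skipping 2, 47, which divide the discriminant), each new pattern first appears at: mod 3: f = (x^5 + 2x^4 + x^3 + x + 2), pattern 5; mod 5: f = (x)(x^2 + x + 2)(x^2 + 3x + 3), pattern 2+2+1; mod 83: f = (x + 2)(x + 17)(x + 19)(x + 57)(x + 70), pattern 1+1+1+1+1. No other pattern occurs in this range, so the set of observed cycle types is {5, 2+2+1, 1+1+1+1+1}. The candidates containing elements of all these cycle types are D_5 (5T2) of order 10, A_5 (5T4) of order 60; the others are excluded. The observed types are precisely the cycle types that occur in D_5 (5T2). Each of the other remaining candidates has further cycle types, and by the Chebotarev density theorem the matching factorization patterns would occur for a proportion of primes equal to their share of the group: A_5 (5T4) additionally contains elements of type 3+1+1 (20 of its 60 elements, about 33% of primes). None of the 23 primes tested shows any such pattern (for each of these groups the chance of that is below 10^-4), which rules them out. Hence G = D_5 (5T2), of order 10.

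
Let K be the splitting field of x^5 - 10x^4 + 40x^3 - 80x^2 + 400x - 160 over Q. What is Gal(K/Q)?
The polynomial f is an irreducible quintic over Q, so G = Gal(f/Q) is a transitive subgroup of S_5: one of C_5 (5T1, order 5), D_5 (5T2, order 10), F_20 (5T3, order 20), A_5 (5T4, order 60) or S_5 (5T5, order 120). The discriminant of f is 1073741824000000 = 32768000^2, a perfect square, so G is contained in A_5. The transitive groups of degree 5 contained in A_5 are: C_5 (5T1, order 5), D_5 (5T2, order 10), A_5 (5T4, order 60). By Dedekind's theorem, for a prime p not dividing disc(f) the degrees of the irreducible factors of f mod p form the cycle type of an element of G. Factoring f modulo the 2 such primes p <= 7 (skipping 2, 5, which divide the discriminant), each new pattern first appears at: mod 3: f = (x^5 + 2x^4 + x^3 + x^2 + x + 2), pattern 5; mod 7: f = (x + 2)(x + 4)(x^3 + 5x^2 + 2x + 1), pattern 3+1+1. No other pattern occurs in this range, so the set of observed cycle types is {5, 3+1+1}. Among the candidates above, the only group containing elements of all these cycle types is A_5 (5T4) — each of C_5 (5T1), D_5 (5T2) lacks at least one of them. Hence G = A_5 (5T4), of order 60.

A_5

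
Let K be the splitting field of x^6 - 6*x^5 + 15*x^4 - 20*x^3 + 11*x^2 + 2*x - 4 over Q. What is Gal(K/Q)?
The polynomial f is an irreducible sextic over Q, so G = Gal(f/Q) is one of the 16 transitive subgroups 6T1, ..., 6T16 of S_6. The discriminant of f is 3356224 = 1832^2, a perfect square, so G is contained in A_6. The transitive groups of degree 6 contained in A_6 are: A_4 (6T4, order 12), S_4 (6T7, order 24), (C_3 x C_3) : C_4 (6T10, order 36), PSL(2,5) (6T12, order 60), A_6 (6T15, order 360). By Dedekind's theorem, for a prime p not dividing disc(f) the degrees of the irreducible factors of f mod p form the cycle type of an element of G. Factoring f modulo the 79 such primes p <= 419 (skipping 2, 229, which divide the discriminant), each new pattern first appears at: mod 3: f = (x^3 + x^2 + 2)(x^3 + 2x^2 + x + 1), pattern 3+3; mod 7: f = (x^2 + 5x + 5)(x^4 + 3x^3 + 2x^2 + 4x + 2), pattern 4+2; mod 23: f = (x + 8)(x + 13)(x^2 + 20x + 20)(x^2 + 22x + 18), pattern 2+2+1+1; mod 193: f = (x + 86)(x + 89)(x + 92)(x + 99)(x + 102)(x + 105), pattern 1+1+1+1+1+1. No other pattern occurs in this range, so the set of observed cycle types is {3+3, 4+2, 2+2+1+1, 1+1+1+1+1+1}. The candidates containing elements of all these cycle types are S_4 (6T7) of order 24, (C_3 x C_3) : C_4 (6T10) of order 36, A_6 (6T15) of order 360; the others are excluded. The observed types are precisely the cycle types that occur in S_4 (6T7). Each of the other remaining candidates has further cycle types, and by the Chebotarev density theorem the matching factorization patterns would occur for a proportion of primes equal to their share of the group: (C_3 x C_3) : C_4 (6T10) additionally contains elements of type 3+1+1+1 (4 of its 36 elements, about 11% of primes); A_6 (6T15) additionally contains elements of type 5+1, 3+1+1+1 (184 of its 360 elements, about 51% of primes). None of the 79 primes tested shows any such pattern (for each of these groups the chance of that is below 10^-4), which rules them out. Hence G = S_4 (6T7), of order 24.

S_4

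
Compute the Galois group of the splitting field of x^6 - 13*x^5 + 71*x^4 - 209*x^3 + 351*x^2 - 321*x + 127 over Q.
C_6 (also written C6)

The polynomial f is an irreducible sextic over Q, so G = Gal(f/Q) is one of the 16 transitive subgroups 6T1, ..., 6T16 of S_6. The discriminant of f is -16807, which is not a perfect square, so G is not contained in A_6. The transitive groups of degree 6 not contained in A_6 are: C_6 (6T1, order 6), S_3 (6T2, order 6), D_6 (6T3, order 12), C_3 x S_3 (6T5, order 18), A_4 x C_2 (6T6, order 24), S_4 (6T8, order 24), S_3 x S_3 (6T9, order 36), S_4 x C_2 (6T11, order 48), (S_3 x S_3) : C_2 (6T13, order 72), PGL(2,5) (6T14, order 120), S_6 (6T16, order 720). By Dedekind's theorem, for a prime p not dividing disc(f) the degrees of the irreducible factors of f mod p form the cycle type of an element of G. Factoring f modulo the 37 such primes p <= 163 (skipping 7, which divides the discriminant), each new pattern first appears at: mod 2: f = (x^3 + x + 1)(x^3 + x^2 + 1), pattern 3+3; mod 3: f = (x^6 + 2x^5 + 2x^4 + x^3 + 1), pattern 6; mod 13: f = (x^2 + 3x + 4)(x^2 + 4x + 2)(x^2 + 6x + 11), pattern 2+2+2; mod 29: f = (x + 5)(x + 14)(x + 18)(x + 21)(x + 22)(x + 23), pattern 1+1+1+1+1+1. No other pattern occurs in this range, so the set of observed cycle types is {3+3, 6, 2+2+2, 1+1+1+1+1+1}. The candidates containing elements of all these cycle types are C_6 (6T1) of order 6, D_6 (6T3) of order 12, C_3 x S_3 (6T5) of order 18, A_4 x C_2 (6T6) of order 24, S_3 x S_3 (6T9) of order 36, S_4 x C_2 (6T11) of order 48, (S_3 x S_3) : C_2 (6T13) of order 72, PGL(2,5) (6T14) of order 120, S_6 (6T16) of order 720; the others are excluded. The observed types are precisely the cycle types that occur in C_6 (6T1). Each of the other remaining candidates has further cycle types, and by the Chebotarev density theorem the matching factorization patterns would occur for a proportion of primes equal to their share of the group: D_6 (6T3) additionally contains elements of type 2+2+1+1 (3 of its 12 elements, about 25% of primes); C_3 x S_3 (6T5) additionally contains elements of type 3+1+1+1 (4 of its 18 elements, about 22% of primes); A_4 x C_2 (6T6) additionally contains elements of type 2+2+1+1, 2+1+1+1+1 (6 of its 24 elements, about 25% of primes); S_3 x S_3 (6T9) additionally contains elements of type 3+1+1+1, 2+2+1+1 (13 of its 36 elements, about 36% of primes); S_4 x C_2 (6T11) additionally contains elements of type 4+2, 4+1+1, 2+2+1+1, 2+1+1+1+1 (24 of its 48 elements, about 50% of primes); (S_3 x S_3) : C_2 (6T13) additionally contains elements of type 4+2, 3+2+1, 3+1+1+1, 2+2+1+1, 2+1+1+1+1 (49 of its 72 elements, about 68% of primes); PGL(2,5) (6T14) additionally contains elements of type 5+1, 4+1+1, 2+2+1+1 (69 of its 120 elements, about 58% of primes); S_6 (6T16) additionally contains elements of type 5+1, 4+2, 4+1+1, 3+2+1, 3+1+1+1, 2+2+1+1, 2+1+1+1+1 (544 of its 720 elements, about 76% of primes). None of the 37 primes tested shows any such pattern (for each of these groups the chance of that is below 10^-4), which rules them out. Hence G = C_6 (6T1), of order 6.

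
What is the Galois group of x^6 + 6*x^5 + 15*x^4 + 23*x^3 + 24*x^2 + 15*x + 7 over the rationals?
C_3 x S_3 (also written G18)

The polynomial f is an irreducible sextic over Q, so G = Gal(f/Q) is one of the 16 transitive subgroups 6T1, ..., 6T16 of S_6. The discriminant of f is -177147, which is not a perfect square, so G is not contained in A_6. The transitive groups of degree 6 not contained in A_6 are: C_6 (6T1, order 6), S_3 (6T2, order 6), D_6 (6T3, order 12), C_3 x S_3 (6T5, order 18), A_4 x C_2 (6T6, order 24), S_4 (6T8, order 24), S_3 x S_3 (6T9, order 36), S_4 x C_2 (6T11, order 48), (S_3 x S_3) : C_2 (6T13, order 72), PGL(2,5) (6T14, order 120), S_6 (6T16, order 720). By Dedekind's theorem, for a prime p not dividing disc(f) the degrees of the irreducible factors of f mod p form the cycle type of an element of G. Factoring f modulo the 33 such primes p <= 139 (skipping 3, which divides the discriminant), each new pattern first appears at: mod 2: f = (x^6 + x^4 + x^3 + x + 1), pattern 6; mod 7: f = (x)(x + 4)(x + 6)(x^3 + 3x^2 + 3x + 5), pattern 3+1+1+1; mod 17: f = (x^2 + x + 7)(x^2 + 7x + 13)(x^2 + 15x + 4), pattern 2+2+2; mod 19: f = (x^3 + 3x^2 + 3x + 10)(x^3 + 3x^2 + 3x + 14), pattern 3+3; mod 73: f = (x + 43)(x + 44)(x + 45)(x + 52)(x + 53)(x + 61), pattern 1+1+1+1+1+1. No other pattern occurs in this range, so the set of observed cycle types is {6, 3+1+1+1, 2+2+2, 3+3, 1+1+1+1+1+1}. The candidates containing elements of all these cycle types are C_3 x S_3 (6T5) of order 18, S_3 x S_3 (6T9) of order 36, (S_3 x S_3) : C_2 (6T13) of order 72, S_6 (6T16) of order 720; the others are excluded. The observed types are precisely the cycle types that occur in C_3 x S_3 (6T5). Each of the other remaining candidates has further cycle types, and by the Chebotarev density theorem the matching factorization patterns would occur for a proportion of primes equal to their share of the group: S_3 x S_3 (6T9) additionally contains elements of type 2+2+1+1 (9 of its 36 elements, about 25% of primes); (S_3 x S_3) : C_2 (6T13) additionally contains elements of type 4+2, 3+2+1, 2+2+1+1, 2+1+1+1+1 (45 of its 72 elements, about 62% of primes); S_6 (6T16) additionally contains elements of type 5+1, 4+2, 4+1+1, 3+2+1, 2+2+1+1, 2+1+1+1+1 (504 of its 720 elements, about 70% of primes). None of the 33 primes tested shows any such pattern (for each of these groups the chance of that is below 10^-4), which rules them out. Hence G = C_3 x S_3 (6T5), of order 18.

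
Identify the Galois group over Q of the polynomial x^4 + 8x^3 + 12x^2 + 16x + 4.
D_4

The polynomial is an irreducible quartic over Q and its discriminant is -1048576, which is not a perfect square, so the Galois group is not contained in A_4. The resolvent cubic y^3 - 12*y^2 + 112*y - 320 has exactly one rational root, so the Galois group is C_4 or D_4. The quartic remains irreducible over Q(sqrt(disc)), so the group is D_4.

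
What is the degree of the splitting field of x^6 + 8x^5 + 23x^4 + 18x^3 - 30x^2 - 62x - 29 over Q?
The degree of the splitting field over Q equals the order of the Galois group, so first determine the group. The polynomial f is an irreducible sextic over Q, so G = Gal(f/Q) is one of the 16 transitive subgroups 6T1, ..., 6T16 of S_6. The discriminant of f is 5489031744 = 74088^2, a perfect square, so G is contained in A_6. The transitive groups of degree 6 contained in A_6 are: A_4 (6T4, order 12), S_4 (6T7, order 24), (C_3 x C_3) : C_4 (6T10, order 36), PSL(2,5) (6T12, order 60), A_6 (6T15, order 360). By Dedekind's theorem, for a prime p not dividing disc(f) the degrees of the irreducible factors of f mod p form the cycle type of an element of G. Factoring f modulo the 33 such primes p <= 151 (skipping 2, 3, 7, which divide the discriminant), each new pattern first appears at: mod 5: f = (x^3 + 2x + 1)(x^3 + 3x^2 + x + 1), pattern 3+3; mod 13: f = (x + 10)(x + 11)(x^2 + x + 3)(x^2 + 12x + 2), pattern 2+2+1+1. No other pattern occurs in this range, so the set of observed cycle types is {3+3, 2+2+1+1}. The candidates containing elements of all these cycle types are A_4 (6T4) of order 12, S_4 (6T7) of order 24, (C_3 x C_3) : C_4 (6T10) of order 36, PSL(2,5) (6T12) of order 60, A_6 (6T15) of order 360; the others are excluded. The observed types are precisely the cycle types that occur in A_4 (6T4) (apart from the identity). Each of the other remaining candidates has further cycle types, and by the Chebotarev density theorem the matching factorization patterns would occur for a proportion of primes equal to their share of the group: S_4 (6T7) additionally contains elements of type 4+2 (6 of its 24 elements, about 25% of primes); (C_3 x C_3) : C_4 (6T10) additionally contains elements of type 4+2, 3+1+1+1 (22 of its 36 elements, about 61% of primes); PSL(2,5) (6T12) additionally contains elements of type 5+1 (24 of its 60 elements, about 40% of primes); A_6 (6T15) additionally contains elements of type 5+1, 4+2, 3+1+1+1 (274 of its 360 elements, about 76% of primes). None of the 33 primes tested shows any such pattern (for each of these groups the chance of that is below 10^-4), which rules them out. Hence G = A_4 (6T4), of order 12. The Galois group A_4 (6T4) has order 12, so the splitting field has degree 12 over Q.

12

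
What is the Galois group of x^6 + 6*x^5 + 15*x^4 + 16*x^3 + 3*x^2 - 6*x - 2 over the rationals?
D_6, the dihedral group of order 12

The polynomial f is an irreducible sextic over Q, so G = Gal(f/Q) is one of the 16 transitive subgroups 6T1, ..., 6T16 of S_6. The discriminant of f is 1259712, which is not a perfect square, so G is not contained in A_6. The transitive groups of degree 6 not contained in A_6 are: C_6 (6T1, order 6), S_3 (6T2, order 6), D_6 (6T3, order 12), C_3 x S_3 (6T5, order 18), A_4 x C_2 (6T6, order 24), S_4 (6T8, order 24), S_3 x S_3 (6T9, order 36), S_4 x C_2 (6T11, order 48), (S_3 x S_3) : C_2 (6T13, order 72), PGL(2,5) (6T14, order 120), S_6 (6T16, order 720). By Dedekind's theorem, for a prime p not dividing disc(f) the degrees of the irreducible factors of f mod p form the cycle type of an element of G. Factoring f modulo the 79 such primes p <= 419 (skipping 2, 3, which divide the discriminant), each new pattern first appears at: mod 5: f = (x^6 + x^5 + x^3 + 3x^2 + 4x + 3), pattern 6; mod 7: f = (x^2 + 3x + 6)(x^2 + 4x + 5)(x^2 + 6x + 6), pattern 2+2+2; mod 11: f = (x + 6)(x + 10)(x^2 + 4x + 7)(x^2 + 8x + 10), pattern 2+2+1+1; mod 13: f = (x^3 + 3x^2 + 3x + 3)(x^3 + 3x^2 + 3x + 8), pattern 3+3; mod 97: f = (x + 3)(x + 26)(x + 50)(x + 67)(x + 71)(x + 80), pattern 1+1+1+1+1+1. No other pattern occurs in this range, so the set of observed cycle types is {6, 2+2+2, 2+2+1+1, 3+3, 1+1+1+1+1+1}. The candidates containing elements of all these cycle types are D_6 (6T3) of order 12, A_4 x C_2 (6T6) of order 24, S_3 x S_3 (6T9) of order 36, S_4 x C_2 (6T11) of order 48, (S_3 x S_3) : C_2 (6T13) of order 72, PGL(2,5) (6T14) of order 120, S_6 (6T16) of order 720; the others are excluded. The observed types are precisely the cycle types that occur in D_6 (6T3). Each of the other remaining candidates has further cycle types, and by the Chebotarev density theorem the matching factorization patterns would occur for a proportion of primes equal to their share of the group: A_4 x C_2 (6T6) additionally contains elements of type 2+1+1+1+1 (3 of its 24 elements, about 12% of primes); S_3 x S_3 (6T9) additionally contains elements of type 3+1+1+1 (4 of its 36 elements, about 11% of primes); S_4 x C_2 (6T11) additionally contains elements of type 4+2, 4+1+1, 2+1+1+1+1 (15 of its 48 elements, about 31% of primes); (S_3 x S_3) : C_2 (6T13) additionally contains elements of type 4+2, 3+2+1, 3+1+1+1, 2+1+1+1+1 (40 of its 72 elements, about 56% of primes); PGL(2,5) (6T14) additionally contains elements of type 5+1, 4+1+1 (54 of its 120 elements, about 45% of primes); S_6 (6T16) additionally contains elements of type 5+1, 4+2, 4+1+1, 3+2+1, 3+1+1+1, 2+1+1+1+1 (499 of its 720 elements, about 69% of primes). None of the 79 primes tested shows any such pattern (for each of these groups the chance of that is below 10^-4), which rules them out. Hence G = D_6 (6T3), of order 12.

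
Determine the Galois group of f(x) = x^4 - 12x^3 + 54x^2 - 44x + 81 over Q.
The polynomial is an irreducible quartic over Q and its discriminant is 1358954496 = 36864^2, a perfect square, so the Galois group is contained in A_4. The resolvent cubic y^3 - 54*y^2 + 204*y + 3896 is irreducible over Q. An irreducible resolvent with square discriminant gives A_4.

4T4: A_4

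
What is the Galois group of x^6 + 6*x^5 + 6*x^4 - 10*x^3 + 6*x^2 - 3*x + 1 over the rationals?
The polynomial f is an irreducible sextic over Q, so G = Gal(f/Q) is one of the 16 transitive subgroups 6T1, ..., 6T16 of S_6. The discriminant of f is -51195483, which is not a perfect square, so G is not contained in A_6. The transitive groups of degree 6 not contained in A_6 are: C_6 (6T1, order 6), S_3 (6T2, order 6), D_6 (6T3, order 12), C_3 x S_3 (6T5, order 18), A_4 x C_2 (6T6, order 24), S_4 (6T8, order 24), S_3 x S_3 (6T9, order 36), S_4 x C_2 (6T11, order 48), (S_3 x S_3) : C_2 (6T13, order 72), PGL(2,5) (6T14, order 120), S_6 (6T16, order 720). By Dedekind's theorem, for a prime p not dividing disc(f) the degrees of the irreducible factors of f mod p form the cycle type of an element of G. Factoring f modulo the 33 such primes p <= 149 (skipping 3, 17, which divide the discriminant), each new pattern first appears at: mod 2: f = (x^6 + x + 1), pattern 6; mod 7: f = (x + 1)(x + 3)(x + 6)(x^3 + 3x^2 + 5x + 2), pattern 3+1+1+1; mod 19: f = (x^3 + 3x^2 + 2x + 11)(x^3 + 3x^2 + 14x + 7), pattern 3+3; mod 53: f = (x^2 + 2x + 20)(x^2 + 8x + 37)(x^2 + 49x + 26), pattern 2+2+2; mod 73: f = (x + 10)(x + 11)(x + 25)(x + 55)(x + 56)(x + 68), pattern 1+1+1+1+1+1. No other pattern occurs in this range, so the set of observed cycle types is {6, 3+1+1+1, 3+3, 2+2+2, 1+1+1+1+1+1}. The candidates containing elements of all these cycle types are C_3 x S_3 (6T5) of order 18, S_3 x S_3 (6T9) of order 36, (S_3 x S_3) : C_2 (6T13) of order 72, S_6 (6T16) of order 720; the others are excluded. The observed types are precisely the cycle types that occur in C_3 x S_3 (6T5). Each of the other remaining candidates has further cycle types, and by the Chebotarev density theorem the matching factorization patterns would occur for a proportion of primes equal to their share of the group: S_3 x S_3 (6T9) additionally contains elements of type 2+2+1+1 (9 of its 36 elements, about 25% of primes); (S_3 x S_3) : C_2 (6T13) additionally contains elements of type 4+2, 3+2+1, 2+2+1+1, 2+1+1+1+1 (45 of its 72 elements, about 62% of primes); S_6 (6T16) additionally contains elements of type 5+1, 4+2, 4+1+1, 3+2+1, 2+2+1+1, 2+1+1+1+1 (504 of its 720 elements, about 70% of primes). None of the 33 primes tested shows any such pattern (for each of these groups the chance of that is below 10^-4), which rules them out. Hence G = C_3 x S_3 (6T5), of order 18.

6T5: C_3 x S_3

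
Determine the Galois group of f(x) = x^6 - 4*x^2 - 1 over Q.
S_4 (order 24)

The polynomial f is an irreducible sextic over Q, so G = Gal(f/Q) is one of the 16 transitive subgroups 6T1, ..., 6T16 of S_6. The discriminant of f is 3356224 = 1832^2, a perfect square, so G is contained in A_6. The transitive groups of degree 6 contained in A_6 are: A_4 (6T4, order 12), S_4 (6T7, order 24), (C_3 x C_3) : C_4 (6T10, order 36), PSL(2,5) (6T12, order 60), A_6 (6T15, order 360). By Dedekind's theorem, for a prime p not dividing disc(f) the degrees of the irreducible factors of f mod p form the cycle type of an element of G. Factoring f modulo the 79 such primes p <= 419 (skipping 2, 229, which divide the discriminant), each new pattern first appears at: mod 3: f = (x^3 + x^2 + 2x + 1)(x^3 + 2x^2 + 2x + 2), pattern 3+3; mod 7: f = (x^2 + 4)(x^4 + 3x^2 + 5), pattern 4+2; mod 23: f = (x + 9)(x + 14)(x^2 + x + 18)(x^2 + 22x + 18), pattern 2+2+1+1; mod 193: f = (x + 87)(x + 90)(x + 93)(x + 100)(x + 103)(x + 106), pattern 1+1+1+1+1+1. No other pattern occurs in this range, so the set of observed cycle types is {3+3, 4+2, 2+2+1+1, 1+1+1+1+1+1}. The candidates containing elements of all these cycle types are S_4 (6T7) of order 24, (C_3 x C_3) : C_4 (6T10) of order 36, A_6 (6T15) of order 360; the others are excluded. The observed types are precisely the cycle types that occur in S_4 (6T7). Each of the other remaining candidates has further cycle types, and by the Chebotarev density theorem the matching factorization patterns would occur for a proportion of primes equal to their share of the group: (C_3 x C_3) : C_4 (6T10) additionally contains elements of type 3+1+1+1 (4 of its 36 elements, about 11% of primes); A_6 (6T15) additionally contains elements of type 5+1, 3+1+1+1 (184 of its 360 elements, about 51% of primes). None of the 79 primes tested shows any such pattern (for each of these groups the chance of that is below 10^-4), which rules them out. Hence G = S_4 (6T7), of order 24.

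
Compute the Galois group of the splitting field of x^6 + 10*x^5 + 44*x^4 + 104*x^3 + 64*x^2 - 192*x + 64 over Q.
The polynomial f is an irreducible sextic over Q, so G = Gal(f/Q) is one of the 16 transitive subgroups 6T1, ..., 6T16 of S_6. The discriminant of f is 564385546240000 = 23756800^2, a perfect square, so G is contained in A_6. The transitive groups of degree 6 contained in A_6 are: A_4 (6T4, order 12), S_4 (6T7, order 24), (C_3 x C_3) : C_4 (6T10, order 36), PSL(2,5) (6T12, order 60), A_6 (6T15, order 360). By Dedekind's theorem, for a prime p not dividing disc(f) the degrees of the irreducible factors of f mod p form the cycle type of an element of G. Factoring f modulo the 19 such primes p <= 79 (skipping 2, 5, 29, which divide the discriminant), each new pattern first appears at: mod 3: f = (x^2 + x + 2)(x^4 + 2x + 2), pattern 4+2; mod 11: f = (x^3 + x^2 + x + 3)(x^3 + 9x^2 + x + 3), pattern 3+3; mod 19: f = (x + 16)(x + 18)(x^2 + 15x + 8)(x^2 + 18x + 9), pattern 2+2+1+1; mod 61: f = (x + 7)(x + 40)(x + 54)(x^3 + 31x^2 + 12x + 53), pattern 3+1+1+1. No other pattern occurs in this range, so the set of observed cycle types is {4+2, 3+3, 2+2+1+1, 3+1+1+1}. The candidates containing elements of all these cycle types are (C_3 x C_3) : C_4 (6T10) of order 36, A_6 (6T15) of order 360; the others are excluded. The observed types are precisely the cycle types that occur in (C_3 x C_3) : C_4 (6T10) (apart from the identity). Each of the other remaining candidates has further cycle types, and by the Chebotarev density theorem the matching factorization patterns would occur for a proportion of primes equal to their share of the group: A_6 (6T15) additionally contains elements of type 5+1 (144 of its 360 elements, about 40% of primes). None of the 19 primes tested shows any such pattern (for each of these groups the chance of that is below 10^-4), which rules them out. Hence G = (C_3 x C_3) : C_4 (6T10), of order 36.

(C_3 x C_3) : C_4 (order 36)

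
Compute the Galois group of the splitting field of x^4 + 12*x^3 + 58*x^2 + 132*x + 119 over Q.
C_4, the cyclic group of order 4

The polynomial is an irreducible quartic over Q and its discriminant is 2048, which is not a perfect square, so the Galois group is not contained in A_4. The resolvent cubic y^3 - 58*y^2 + 1108*y - 6952 has exactly one rational root, so the Galois group is C_4 or D_4. The quartic becomes reducible over Q(sqrt(disc)), so the group is C_4.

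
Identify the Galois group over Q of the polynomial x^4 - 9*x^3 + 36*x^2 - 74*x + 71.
C_4 (order 4)

The polynomial is an irreducible quartic over Q and its discriminant is 78125, which is not a perfect square, so the Galois group is not contained in A_4. The resolvent cubic y^3 - 36*y^2 + 382*y - 1003 has exactly one rational root, so the Galois group is C_4 or D_4. The quartic becomes reducible over Q(sqrt(disc)), so the group is C_4.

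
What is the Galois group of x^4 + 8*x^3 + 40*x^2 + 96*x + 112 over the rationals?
The polynomial is an irreducible quartic over Q and its discriminant is 8388608, which is not a perfect square, so the Galois group is not contained in A_4. The resolvent cubic y^3 - 40*y^2 + 320*y + 1536 has exactly one rational root, so the Galois group is C_4 or D_4. The quartic becomes reducible over Q(sqrt(disc)), so the group is C_4.

C_4, the cyclic group of order 4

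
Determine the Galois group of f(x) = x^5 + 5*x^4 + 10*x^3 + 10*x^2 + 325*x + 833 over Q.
The polynomial f is an irreducible quintic over Q, so G = Gal(f/Q) is a transitive subgroup of S_5: one of C_5 (5T1, order 5), D_5 (5T2, order 10), F_20 (5T3, order 20), A_5 (5T4, order 60) or S_5 (5T5, order 120). The discriminant of f is 1073741824000000 = 32768000^2, a perfect square, so G is contained in A_5. The transitive groups of degree 5 contained in A_5 are: C_5 (5T1, order 5), D_5 (5T2, order 10), A_5 (5T4, order 60). By Dedekind's theorem, for a prime p not dividing disc(f) the degrees of the irreducible factors of f mod p form the cycle type of an element of G. Factoring f modulo the 2 such primes p <= 7 (skipping 2, 5, which divide the discriminant), each new pattern first appears at: mod 3: f = (x^5 + 2x^4 + x^3 + x^2 + x + 2), pattern 5; mod 7: f = (x)(x + 5)(x^3 + 3x + 2), pattern 3+1+1. No other pattern occurs in this range, so the set of observed cycle types is {5, 3+1+1}. Among the candidates above, the only group containing elements of all these cycle types is A_5 (5T4) — each of C_5 (5T1), D_5 (5T2) lacks at least one of them. Hence G = A_5 (5T4), of order 60.

A_5 (order 60)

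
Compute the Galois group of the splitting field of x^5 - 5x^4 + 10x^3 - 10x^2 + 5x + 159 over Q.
The polynomial f is an irreducible quintic over Q, so G = Gal(f/Q) is a transitive subgroup of S_5: one of C_5 (5T1, order 5), D_5 (5T2, order 10), F_20 (5T3, order 20), A_5 (5T4, order 60) or S_5 (5T5, order 120). The discriminant of f is 2048000000000, which is not a perfect square, so G is not contained in A_5. The transitive groups of degree 5 not contained in A_5 are: F_20 (5T3, order 20), S_5 (5T5, order 120). By Dedekind's theorem, for a prime p not dividing disc(f) the degrees of the irreducible factors of f mod p form the cycle type of an element of G. Factoring f modulo the 18 such primes p <= 71 (skipping 2, 5, which divide the discriminant), each new pattern first appears at: mod 3: f = (x)(x^4 + x^3 + x^2 + 2x + 2), pattern 4+1; mod 11: f = (x^5 + 6x^4 + 10x^3 + x^2 + 5x + 5), pattern 5; mod 19: f = (x + 11)(x^2 + 8x + 2)(x^2 + 14x + 15), pattern 2+2+1; mod 31: f = (x + 6)(x + 13)(x + 18)(x + 24)(x + 27), pattern 1+1+1+1+1. No other pattern occurs in this range, so the set of observed cycle types is {4+1, 5, 2+2+1, 1+1+1+1+1}. The candidates containing elements of all these cycle types are F_20 (5T3) of order 20, S_5 (5T5) of order 120; the others are excluded. The observed types are precisely the cycle types that occur in F_20 (5T3). Each of the other remaining candidates has further cycle types, and by the Chebotarev density theorem the matching factorization patterns would occur for a proportion of primes equal to their share of the group: S_5 (5T5) additionally contains elements of type 3+2, 3+1+1, 2+1+1+1 (50 of its 120 elements, about 42% of primes). None of the 18 primes tested shows any such pattern (for each of these groups the chance of that is below 10^-4), which rules them out. Hence G = F_20 (5T3), of order 20.

F_20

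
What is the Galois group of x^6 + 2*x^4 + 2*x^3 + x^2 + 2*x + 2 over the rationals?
(S_3 x S_3) : C_2

The polynomial f is an irreducible sextic over Q, so G = Gal(f/Q) is one of the 16 transitive subgroups 6T1, ..., 6T16 of S_6. The discriminant of f is -187648, which is not a perfect square, so G is not contained in A_6. The transitive groups of degree 6 not contained in A_6 are: C_6 (6T1, order 6), S_3 (6T2, order 6), D_6 (6T3, order 12), C_3 x S_3 (6T5, order 18), A_4 x C_2 (6T6, order 24), S_4 (6T8, order 24), S_3 x S_3 (6T9, order 36), S_4 x C_2 (6T11, order 48), (S_3 x S_3) : C_2 (6T13, order 72), PGL(2,5) (6T14, order 120), S_6 (6T16, order 720). By Dedekind's theorem, for a prime p not dividing disc(f) the degrees of the irreducible factors of f mod p form the cycle type of an element of G. Factoring f modulo the 29 such primes p <= 113 (skipping 2, which divides the discriminant), each new pattern first appears at: mod 3: f = (x^6 + 2x^4 + 2x^3 + x^2 + 2x + 2), pattern 6; mod 5: f = (x + 4)(x^2 + x + 2)(x^3 + x + 4), pattern 3+2+1; mod 7: f = (x^2 + 6x + 6)(x^4 + x^3 + 4x^2 + 5), pattern 4+2; mod 17: f = (x^3 + x + 5)(x^3 + x + 14), pattern 3+3; mod 19: f = (x^2 + 10x + 7)(x^2 + 12x + 5)(x^2 + 16x + 12), pattern 2+2+2; mod 37: f = (x + 21)(x + 34)(x^2 + 3x + 10)(x^2 + 16x + 35), pattern 2+2+1+1; mod 41: f = (x + 2)(x + 17)(x + 22)(x^3 + x + 33), pattern 3+1+1+1; mod 113: f = (x + 11)(x + 21)(x + 23)(x + 79)(x^2 + 92x + 103), pattern 2+1+1+1+1. No other pattern occurs in this range, so the set of observed cycle types is {6, 3+2+1, 4+2, 3+3, 2+2+2, 2+2+1+1, 3+1+1+1, 2+1+1+1+1}. The candidates containing elements of all these cycle types are (S_3 x S_3) : C_2 (6T13) of order 72, S_6 (6T16) of order 720; the others are excluded. The observed types are precisely the cycle types that occur in (S_3 x S_3) : C_2 (6T13) (apart from the identity). Each of the other remaining candidates has further cycle types, and by the Chebotarev density theorem the matching factorization patterns would occur for a proportion of primes equal to their share of the group: S_6 (6T16) additionally contains elements of type 5+1, 4+1+1 (234 of its 720 elements, about 32% of primes). None of the 29 primes tested shows any such pattern (for each of these groups the chance of that is below 10^-4), which rules them out. Hence G = (S_3 x S_3) : C_2 (6T13), of order 72.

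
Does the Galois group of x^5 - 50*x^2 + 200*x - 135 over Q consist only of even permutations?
The polynomial is irreducible of degree 5 over Q. Its discriminant is 14867345703125, which is not a perfect square. A Galois group lies in the alternating group exactly when the discriminant is a square in Q, so the Galois group (F_20) is not contained in A_5.

No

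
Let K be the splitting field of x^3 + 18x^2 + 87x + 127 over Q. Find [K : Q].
The degree of the splitting field over Q equals the order of the Galois group, so first determine the group. The polynomial is an irreducible cubic over Q and its discriminant is 81 = 9^2, a perfect square. For an irreducible cubic, a square discriminant forces the Galois group to be A_3, the cyclic group of order 3. The Galois group C_3 (3T1) has order 3, so the splitting field has degree 3 over Q.

3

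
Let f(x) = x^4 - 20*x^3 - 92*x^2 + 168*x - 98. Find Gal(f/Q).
D_4 (also written D4)

The polynomial is an irreducible quartic over Q and its discriminant is -258324161536, which is not a perfect square, so the Galois group is not contained in A_4. The resolvent cubic y^3 + 92*y^2 - 2968*y + 47040 has exactly one rational root, so the Galois group is C_4 or D_4. The quartic remains irreducible over Q(sqrt(disc)), so the group is D_4.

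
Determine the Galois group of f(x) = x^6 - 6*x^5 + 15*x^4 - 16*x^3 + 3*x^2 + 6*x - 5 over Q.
The polynomial f is an irreducible sextic over Q, so G = Gal(f/Q) is one of the 16 transitive subgroups 6T1, ..., 6T16 of S_6. The discriminant of f is 40310784, which is not a perfect square, so G is not contained in A_6. The transitive groups of degree 6 not contained in A_6 are: C_6 (6T1, order 6), S_3 (6T2, order 6), D_6 (6T3, order 12), C_3 x S_3 (6T5, order 18), A_4 x C_2 (6T6, order 24), S_4 (6T8, order 24), S_3 x S_3 (6T9, order 36), S_4 x C_2 (6T11, order 48), (S_3 x S_3) : C_2 (6T13, order 72), PGL(2,5) (6T14, order 120), S_6 (6T16, order 720). By Dedekind's theorem, for a prime p not dividing disc(f) the degrees of the irreducible factors of f mod p form the cycle type of an element of G. Factoring f modulo the 14 such primes p <= 53 (skipping 2, 3, which divide the discriminant), each new pattern first appears at: mod 5: f = (x)(x + 1)(x^2 + x + 2)(x^2 + 2x + 3), pattern 2+2+1+1; mod 7: f = (x^6 + x^5 + x^4 + 5x^3 + 3x^2 + 6x + 2), pattern 6; mod 19: f = (x + 3)(x + 5)(x + 8)(x^3 + 16x^2 + 3x + 15), pattern 3+1+1+1; mod 31: f = (x^2 + 10)(x^2 + 8x + 18)(x^2 + 17x + 6), pattern 2+2+2; mod 43: f = (x^3 + 40x^2 + 3x + 8)(x^3 + 40x^2 + 3x + 37), pattern 3+3. No other pattern occurs in this range, so the set of observed cycle types is {2+2+1+1, 6, 3+1+1+1, 2+2+2, 3+3}. The candidates containing elements of all these cycle types are S_3 x S_3 (6T9) of order 36, (S_3 x S_3) : C_2 (6T13) of order 72, S_6 (6T16) of order 720; the others are excluded. The observed types are precisely the cycle types that occur in S_3 x S_3 (6T9) (apart from the identity). Each of the other remaining candidates has further cycle types, and by the Chebotarev density theorem the matching factorization patterns would occur for a proportion of primes equal to their share of the group: (S_3 x S_3) : C_2 (6T13) additionally contains elements of type 4+2, 3+2+1, 2+1+1+1+1 (36 of its 72 elements, about 50% of primes); S_6 (6T16) additionally contains elements of type 5+1, 4+2, 4+1+1, 3+2+1, 2+1+1+1+1 (459 of its 720 elements, about 64% of primes). None of the 14 primes tested shows any such pattern (for each of these groups the chance of that is below 10^-4), which rules them out. Hence G = S_3 x S_3 (6T9), of order 36.

S_3 x S_3 (order 36)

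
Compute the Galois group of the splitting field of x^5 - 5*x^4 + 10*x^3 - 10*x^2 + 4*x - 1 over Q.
The polynomial f is an irreducible quintic over Q, so G = Gal(f/Q) is a transitive subgroup of S_5: one of C_5 (5T1, order 5), D_5 (5T2, order 10), F_20 (5T3, order 20), A_5 (5T4, order 60) or S_5 (5T5, order 120). The discriminant of f is 2869, which is not a perfect square, so G is not contained in A_5. The transitive groups of degree 5 not contained in A_5 are: F_20 (5T3, order 20), S_5 (5T5, order 120). By Dedekind's theorem, for a prime p not dividing disc(f) the degrees of the irreducible factors of f mod p form the cycle type of an element of G. Factoring f modulo the first such prime p = 2, each new pattern first appears at: mod 2: f = (x^2 + x + 1)(x^3 + x + 1), pattern 3+2. No other pattern occurs in this range, so the set of observed cycle types is {3+2}. Among the candidates above, the only group containing elements of all these cycle types is S_5 (5T5) — F_20 (5T3) lacks at least one of them. Hence G = S_5 (5T5), of order 120.

S_5, the symmetric group on 5 letters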